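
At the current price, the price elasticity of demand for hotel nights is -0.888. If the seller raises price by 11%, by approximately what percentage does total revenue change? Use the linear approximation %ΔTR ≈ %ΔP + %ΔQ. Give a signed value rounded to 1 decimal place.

+1.2%

%ΔQ ≈ Ed × %ΔP = (-0.888) × (+11%) = -9.7680%
%ΔTR ≈ %ΔP + %ΔQ = (+11%) + (-9.7680%) = +1.2320%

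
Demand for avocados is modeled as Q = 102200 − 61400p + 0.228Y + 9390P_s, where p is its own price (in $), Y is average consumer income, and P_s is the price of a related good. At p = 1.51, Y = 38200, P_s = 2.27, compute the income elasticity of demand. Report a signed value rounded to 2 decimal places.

0.22

At the given values, Q = 102200 − 61400(1.51) + 0.228(38200) + 9390(2.27) = 39510.9.
∂Q/∂Y = 0.228.
E = (0.228) × (38200/39510.9) = 0.2204…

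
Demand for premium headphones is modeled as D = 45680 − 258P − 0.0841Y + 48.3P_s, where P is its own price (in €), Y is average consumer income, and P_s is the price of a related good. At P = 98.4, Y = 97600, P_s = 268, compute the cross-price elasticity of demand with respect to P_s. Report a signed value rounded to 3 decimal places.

0.517

At the given values, D = 45680 − 258(98.4) − 0.0841(97600) + 48.3(268) = 25029.04.
∂D/∂P_s = 48.3.
E = (48.3) × (268/25029.04) = 0.51717…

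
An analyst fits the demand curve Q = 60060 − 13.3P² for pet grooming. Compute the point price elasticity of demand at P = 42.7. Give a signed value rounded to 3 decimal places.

dQ/dP = −2·13.3·P = -1135.82. At P = 42.7, Q = 35810.243.
Ed = (dQ/dP)·(P/Q) = (-1135.82) × (42.7/35810.243) = -1.35434…

-1.354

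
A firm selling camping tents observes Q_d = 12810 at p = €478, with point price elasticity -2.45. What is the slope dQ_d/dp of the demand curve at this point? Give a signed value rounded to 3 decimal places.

-65.658

Ed = (dQ_d/dp)·(p/Q_d) ⇒ dQ_d/dp = Ed·Q_d/p = (-2.45)·12810/478 = -65.65794…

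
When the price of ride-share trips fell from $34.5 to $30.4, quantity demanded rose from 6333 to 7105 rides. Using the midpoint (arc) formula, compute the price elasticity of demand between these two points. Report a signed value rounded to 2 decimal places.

%ΔQ = (7105 − 6333) / [(6333 + 7105)/2] = 772/6719 = 0.114898…
%ΔP = (30.4 − 34.5) / [(34.5 + 30.4)/2] = -4.1/32.45 = -0.126348…
Arc Ed = %ΔQ / %ΔP = (772/6719) / (-4.1/32.45) = -0.9093…

-0.91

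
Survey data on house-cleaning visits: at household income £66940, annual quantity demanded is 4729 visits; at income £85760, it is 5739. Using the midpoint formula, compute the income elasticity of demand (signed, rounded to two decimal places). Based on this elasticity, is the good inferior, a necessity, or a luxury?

%ΔQ = (5739 − 4729)/[( 4729 + 5739)/2] = 1010/5234 = 0.192969…
%ΔIncome = (85760 − 66940)/[( 66940 + 85760)/2] = 18820/76350 = 0.246496…
E_income = (1010/5234) / (18820/76350) = 0.7828…
0 < E_income < 1 ⇒ normal good, necessity.

0.78; necessity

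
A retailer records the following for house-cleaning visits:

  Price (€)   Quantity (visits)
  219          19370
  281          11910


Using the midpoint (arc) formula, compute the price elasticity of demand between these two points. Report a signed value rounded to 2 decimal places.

%ΔQ = (11910 − 19370) / [(19370 + 11910)/2] = -7460/15640 = -0.476982…
%ΔP = (281 − 219) / [(219 + 281)/2] = 62/250 = 0.248
Arc Ed = %ΔQ / %ΔP = (-7460/15640) / (62/250) = -1.9233…

-1.92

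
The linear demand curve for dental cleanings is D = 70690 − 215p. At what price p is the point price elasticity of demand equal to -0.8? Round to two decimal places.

146.13

Ed = −215p/(70690 − 215p). Set this equal to -0.8:
215p = 0.8·(70690 − 215p) ⇒ 215p(1 + 0.8) = 0.8·70690
p = 0.8·70690 / (215·1.8) = 146.1291…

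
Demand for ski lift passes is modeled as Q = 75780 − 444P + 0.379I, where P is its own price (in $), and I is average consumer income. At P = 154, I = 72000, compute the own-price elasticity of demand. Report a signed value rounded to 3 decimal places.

-1.971

At the given values, Q = 75780 − 444(154) + 0.379(72000) = 34692.
∂Q/∂P = −444.
E = (-444) × (154/34692) = -1.97094…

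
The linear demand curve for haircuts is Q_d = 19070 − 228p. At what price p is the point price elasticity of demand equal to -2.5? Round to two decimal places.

59.74

Ed = −228p/(19070 − 228p). Set this equal to -2.5:
228p = 2.5·(19070 − 228p) ⇒ 228p(1 + 2.5) = 2.5·19070
p = 2.5·19070 / (228·3.5) = 59.7431…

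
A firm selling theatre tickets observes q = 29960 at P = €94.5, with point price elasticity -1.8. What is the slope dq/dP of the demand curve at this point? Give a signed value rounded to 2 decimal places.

Ed = (dq/dP)·(P/q) ⇒ dq/dP = Ed·q/P = (-1.8)·29960/94.5 = -570.6666…

-570.67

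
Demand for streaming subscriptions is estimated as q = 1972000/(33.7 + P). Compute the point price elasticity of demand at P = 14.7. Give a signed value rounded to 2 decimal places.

-0.30

dq/dP = −1972000/(33.7 + P)² = -841.814. At P = 14.7, q = 40743.8.
Ed = (dq/dP)·(P/q) = (-841.814) × (14.7/40743.8) = -0.3037…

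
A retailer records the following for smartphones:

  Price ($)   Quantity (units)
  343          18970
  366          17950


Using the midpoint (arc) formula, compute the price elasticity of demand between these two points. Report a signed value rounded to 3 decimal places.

%ΔQ = (17950 − 18970) / [(18970 + 17950)/2] = -1020/18460 = -0.055254…
%ΔP = (366 − 343) / [(343 + 366)/2] = 23/354.5 = 0.064880…
Arc Ed = %ΔQ / %ΔP = (-1020/18460) / (23/354.5) = -0.85164…

-0.852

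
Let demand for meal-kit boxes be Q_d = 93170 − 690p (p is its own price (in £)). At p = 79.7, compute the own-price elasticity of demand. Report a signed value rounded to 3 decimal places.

At the given values, Q_d = 93170 − 690(79.7) = 38177.
∂Q_d/∂p = −690.
E = (-690) × (79.7/38177) = -1.44047…

-1.440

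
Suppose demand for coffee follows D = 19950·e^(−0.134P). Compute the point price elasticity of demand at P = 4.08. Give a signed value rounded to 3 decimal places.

dD/dP = −0.134·D = -1547.43. At P = 4.08, D = 11548.
Ed = (dD/dP)·(P/D) = (-1547.43) × (4.08/11548) = -0.54672

-0.547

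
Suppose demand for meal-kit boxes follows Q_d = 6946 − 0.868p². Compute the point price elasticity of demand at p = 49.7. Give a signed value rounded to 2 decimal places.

dQ_d/dp = −2·0.868·p = -86.2792. At p = 49.7, Q_d = 4801.96188.
Ed = (dQ_d/dp)·(p/Q_d) = (-86.2792) × (49.7/4801.96188) = -0.8929…

-0.89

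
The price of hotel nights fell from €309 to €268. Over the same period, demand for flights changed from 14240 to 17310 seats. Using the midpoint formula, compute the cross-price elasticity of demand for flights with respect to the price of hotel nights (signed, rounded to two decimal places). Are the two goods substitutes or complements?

-1.37; complements

%ΔQ_{flights} = (17310 − 14240)/avg = 3070/15775 = 0.194611…
%ΔP_{hotel nights} = (268 − 309)/avg = -41/288.5 = -0.142114…
E_cross = (3070/15775) / (-41/288.5) = -1.3694…
E_cross < 0 ⇒ the goods are complements.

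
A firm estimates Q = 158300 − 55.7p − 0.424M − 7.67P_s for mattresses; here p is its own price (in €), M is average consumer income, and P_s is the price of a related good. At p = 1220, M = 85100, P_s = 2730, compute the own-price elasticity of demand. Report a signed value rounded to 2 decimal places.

At the given values, Q = 158300 − 55.7(1220) − 0.424(85100) − 7.67(2730) = 33324.5.
∂Q/∂p = −55.7.
E = (-55.7) × (1220/33324.5) = -2.0391…

-2.04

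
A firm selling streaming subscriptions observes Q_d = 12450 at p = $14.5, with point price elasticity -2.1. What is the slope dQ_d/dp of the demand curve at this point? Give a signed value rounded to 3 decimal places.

Ed = (dQ_d/dp)·(p/Q_d) ⇒ dQ_d/dp = Ed·Q_d/p = (-2.1)·12450/14.5 = -1803.10344…

-1803.103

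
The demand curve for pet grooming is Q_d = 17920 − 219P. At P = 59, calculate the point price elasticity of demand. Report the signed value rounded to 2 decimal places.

-2.58

dQ_d/dP = −219. At P = 59, Q_d = 17920 − 219(59) = 4999.
Ed = (dQ_d/dP)·(P/Q_d) = −219 × (59/4999) = -2.5847…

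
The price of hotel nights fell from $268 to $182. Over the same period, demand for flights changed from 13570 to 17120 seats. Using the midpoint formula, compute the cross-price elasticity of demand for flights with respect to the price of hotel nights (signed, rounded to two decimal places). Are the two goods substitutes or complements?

%ΔQ_{flights} = (17120 − 13570)/avg = 3550/15345 = 0.231345…
%ΔP_{hotel nights} = (182 − 268)/avg = -86/225 = -0.382222…
E_cross = (3550/15345) / (-86/225) = -0.6052…
E_cross < 0 ⇒ the goods are complements.

-0.61; complements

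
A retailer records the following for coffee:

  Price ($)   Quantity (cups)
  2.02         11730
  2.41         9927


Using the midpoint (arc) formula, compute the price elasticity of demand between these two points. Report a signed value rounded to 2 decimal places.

%ΔQ = (9927 − 11730) / [(11730 + 9927)/2] = -1803/10828.5 = -0.166505…
%ΔP = (2.41 − 2.02) / [(2.02 + 2.41)/2] = 0.39/2.215 = 0.176072…
Arc Ed = %ΔQ / %ΔP = (-1803/10828.5) / (0.39/2.215) = -0.9456…

-0.95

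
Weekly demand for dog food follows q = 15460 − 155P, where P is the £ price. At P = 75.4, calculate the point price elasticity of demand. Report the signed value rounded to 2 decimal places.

-3.10

dq/dP = −155. At P = 75.4, q = 15460 − 155(75.4) = 3773.
Ed = (dq/dP)·(P/q) = −155 × (75.4/3773) = -3.0975…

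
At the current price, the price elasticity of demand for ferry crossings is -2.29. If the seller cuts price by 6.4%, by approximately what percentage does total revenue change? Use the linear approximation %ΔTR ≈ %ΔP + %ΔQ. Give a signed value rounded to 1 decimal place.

%ΔQ ≈ Ed × %ΔP = (-2.29) × (-6.4%) = +14.6560%
%ΔTR ≈ %ΔP + %ΔQ = (-6.4%) + (+14.6560%) = +8.2560%

+8.3%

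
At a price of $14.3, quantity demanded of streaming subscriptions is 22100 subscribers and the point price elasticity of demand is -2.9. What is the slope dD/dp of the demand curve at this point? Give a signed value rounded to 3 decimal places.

Ed = (dD/dp)·(p/D) ⇒ dD/dp = Ed·D/p = (-2.9)·22100/14.3 = -4481.81818…

-4481.818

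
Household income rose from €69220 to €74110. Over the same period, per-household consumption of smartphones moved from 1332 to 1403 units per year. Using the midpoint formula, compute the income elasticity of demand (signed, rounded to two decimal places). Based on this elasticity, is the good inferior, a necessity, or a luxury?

0.76; necessity

%ΔQ = (1403 − 1332)/[( 1332 + 1403)/2] = 71/1367.5 = 0.051919…
%ΔIncome = (74110 − 69220)/[( 69220 + 74110)/2] = 4890/71665 = 0.068234…
E_income = (71/1367.5) / (4890/71665) = 0.7609…
0 < E_income < 1 ⇒ normal good, necessity.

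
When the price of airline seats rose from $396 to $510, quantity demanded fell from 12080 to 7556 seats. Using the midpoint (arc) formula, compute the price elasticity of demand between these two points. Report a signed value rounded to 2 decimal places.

%ΔQ = (7556 − 12080) / [(12080 + 7556)/2] = -4524/9818 = -0.460786…
%ΔP = (510 − 396) / [(396 + 510)/2] = 114/453 = 0.251655…
Arc Ed = %ΔQ / %ΔP = (-4524/9818) / (114/453) = -1.8310…

-1.83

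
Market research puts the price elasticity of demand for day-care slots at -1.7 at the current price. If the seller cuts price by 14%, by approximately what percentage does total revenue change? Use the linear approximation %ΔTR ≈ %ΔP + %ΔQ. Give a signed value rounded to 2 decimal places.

+9.80%

%ΔQ ≈ Ed × %ΔP = (-1.7) × (-14%) = +23.8000%
%ΔTR ≈ %ΔP + %ΔQ = (-14%) + (+23.8000%) = +9.8000%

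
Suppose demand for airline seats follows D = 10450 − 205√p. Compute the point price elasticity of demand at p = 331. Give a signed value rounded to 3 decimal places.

dD/dp = −205/(2√p) = -5.63391. At p = 331, D = 6720.35.
Ed = (dD/dp)·(p/D) = (-5.63391) × (331/6720.35) = -0.27748…

-0.277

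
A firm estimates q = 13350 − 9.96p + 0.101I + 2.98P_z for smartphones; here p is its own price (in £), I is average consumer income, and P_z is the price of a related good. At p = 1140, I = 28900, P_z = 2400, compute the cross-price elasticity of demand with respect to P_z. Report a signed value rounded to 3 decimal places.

At the given values, q = 13350 − 9.96(1140) + 0.101(28900) + 2.98(2400) = 12066.5.
∂q/∂P_z = 2.98.
E = (2.98) × (2400/12066.5) = 0.59271…

0.593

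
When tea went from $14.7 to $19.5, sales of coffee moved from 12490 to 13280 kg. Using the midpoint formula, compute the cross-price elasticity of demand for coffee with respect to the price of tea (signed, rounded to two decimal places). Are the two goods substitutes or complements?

%ΔQ_{coffee} = (13280 − 12490)/avg = 790/12885 = 0.061311…
%ΔP_{tea} = (19.5 − 14.7)/avg = 4.8/17.1 = 0.280701…
E_cross = (790/12885) / (4.8/17.1) = 0.2184…
E_cross > 0 ⇒ the goods are substitutes.

0.22; substitutes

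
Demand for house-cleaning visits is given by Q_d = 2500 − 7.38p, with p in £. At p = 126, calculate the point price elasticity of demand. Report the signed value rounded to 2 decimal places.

dQ_d/dp = −7.38. At p = 126, Q_d = 2500 − 7.38(126) = 1570.12.
Ed = (dQ_d/dp)·(p/Q_d) = −7.38 × (126/1570.12) = -0.5922…

-0.59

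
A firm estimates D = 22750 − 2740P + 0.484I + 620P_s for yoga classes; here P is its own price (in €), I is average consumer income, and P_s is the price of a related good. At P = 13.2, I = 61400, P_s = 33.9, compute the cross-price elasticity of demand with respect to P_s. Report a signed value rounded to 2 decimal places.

At the given values, D = 22750 − 2740(13.2) + 0.484(61400) + 620(33.9) = 37317.6.
∂D/∂P_s = 620.
E = (620) × (33.9/37317.6) = 0.5632…

0.56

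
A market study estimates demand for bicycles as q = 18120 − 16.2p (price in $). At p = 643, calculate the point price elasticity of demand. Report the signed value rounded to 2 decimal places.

dq/dp = −16.2. At p = 643, q = 18120 − 16.2(643) = 7703.4.
Ed = (dq/dp)·(p/q) = −16.2 × (643/7703.4) = -1.3522…

-1.35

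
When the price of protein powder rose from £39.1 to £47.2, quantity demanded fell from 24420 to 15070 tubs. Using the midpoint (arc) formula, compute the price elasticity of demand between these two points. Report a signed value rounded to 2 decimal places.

%ΔQ = (15070 − 24420) / [(24420 + 15070)/2] = -9350/19745 = -0.473537…
%ΔP = (47.2 − 39.1) / [(39.1 + 47.2)/2] = 8.1/43.15 = 0.187717…
Arc Ed = %ΔQ / %ΔP = (-9350/19745) / (8.1/43.15) = -2.5226…

-2.52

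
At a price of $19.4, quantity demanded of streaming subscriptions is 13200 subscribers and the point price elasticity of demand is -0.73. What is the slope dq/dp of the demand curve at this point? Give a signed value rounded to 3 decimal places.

-496.701

Ed = (dq/dp)·(p/q) ⇒ dq/dp = Ed·q/p = (-0.73)·13200/19.4 = -496.70103…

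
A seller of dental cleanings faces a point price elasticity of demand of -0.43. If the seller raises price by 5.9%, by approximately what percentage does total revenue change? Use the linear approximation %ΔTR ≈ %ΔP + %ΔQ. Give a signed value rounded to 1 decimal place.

%ΔQ ≈ Ed × %ΔP = (-0.43) × (+5.9%) = -2.5370%
%ΔTR ≈ %ΔP + %ΔQ = (+5.9%) + (-2.5370%) = +3.3630%

+3.4%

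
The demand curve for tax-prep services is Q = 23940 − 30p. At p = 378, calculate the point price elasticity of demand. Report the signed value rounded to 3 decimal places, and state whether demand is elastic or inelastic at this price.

-0.900; inelastic

dQ/dp = −30. At p = 378, Q = 23940 − 30(378) = 12600.
Ed = (dQ/dp)·(p/Q) = −30 × (378/12600) = -0.9
|Ed| = 0.900 < 1, so demand is inelastic.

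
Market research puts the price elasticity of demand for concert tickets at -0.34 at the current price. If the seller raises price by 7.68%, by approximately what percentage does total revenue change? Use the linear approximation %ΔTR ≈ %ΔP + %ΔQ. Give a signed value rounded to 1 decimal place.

+5.1%

%ΔQ ≈ Ed × %ΔP = (-0.34) × (+7.68%) = -2.6112%
%ΔTR ≈ %ΔP + %ΔQ = (+7.68%) + (-2.6112%) = +5.0688%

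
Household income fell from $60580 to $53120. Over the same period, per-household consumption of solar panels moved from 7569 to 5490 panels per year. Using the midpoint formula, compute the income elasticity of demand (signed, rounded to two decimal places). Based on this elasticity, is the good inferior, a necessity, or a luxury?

%ΔQ = (5490 − 7569)/[( 7569 + 5490)/2] = -2079/6529.5 = -0.318401…
%ΔIncome = (53120 − 60580)/[( 60580 + 53120)/2] = -7460/56850 = -0.131222…
E_income = (-2079/6529.5) / (-7460/56850) = 2.4264…
E_income > 1 ⇒ normal good, luxury.

2.43; luxury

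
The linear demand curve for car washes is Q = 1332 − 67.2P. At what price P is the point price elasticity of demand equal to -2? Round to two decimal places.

13.21

Ed = −67.2P/(1332 − 67.2P). Set this equal to -2:
67.2P = 2·(1332 − 67.2P) ⇒ 67.2P(1 + 2) = 2·1332
P = 2·1332 / (67.2·3) = 13.2142…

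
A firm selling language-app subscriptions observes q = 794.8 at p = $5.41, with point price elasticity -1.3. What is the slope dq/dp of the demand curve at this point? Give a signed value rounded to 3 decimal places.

Ed = (dq/dp)·(p/q) ⇒ dq/dp = Ed·q/p = (-1.3)·794.8/5.41 = -190.98706…

-190.987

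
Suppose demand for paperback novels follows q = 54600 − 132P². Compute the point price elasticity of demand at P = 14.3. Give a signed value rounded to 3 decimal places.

dq/dP = −2·132·P = -3775.2. At P = 14.3, q = 27607.32.
Ed = (dq/dP)·(P/q) = (-3775.2) × (14.3/27607.32) = -1.95547…

-1.955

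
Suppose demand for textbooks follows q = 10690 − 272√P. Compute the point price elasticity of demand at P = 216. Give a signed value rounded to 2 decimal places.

-0.30

dq/dP = −272/(2√P) = -9.25363. At P = 216, q = 6692.43.
Ed = (dq/dP)·(P/q) = (-9.25363) × (216/6692.43) = -0.2986…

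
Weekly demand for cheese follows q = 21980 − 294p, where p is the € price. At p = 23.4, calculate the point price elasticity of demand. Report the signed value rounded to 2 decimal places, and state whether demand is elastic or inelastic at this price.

-0.46; inelastic

dq/dp = −294. At p = 23.4, q = 21980 − 294(23.4) = 15100.4.
Ed = (dq/dp)·(p/q) = −294 × (23.4/15100.4) = -0.4555…
|Ed| = 0.46 < 1, so demand is inelastic.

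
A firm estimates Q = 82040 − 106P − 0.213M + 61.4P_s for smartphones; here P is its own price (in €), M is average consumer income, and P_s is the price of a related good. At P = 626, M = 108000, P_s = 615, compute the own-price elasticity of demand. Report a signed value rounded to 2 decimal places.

At the given values, Q = 82040 − 106(626) − 0.213(108000) + 61.4(615) = 30441.
∂Q/∂P = −106.
E = (-106) × (626/30441) = -2.1798…

-2.18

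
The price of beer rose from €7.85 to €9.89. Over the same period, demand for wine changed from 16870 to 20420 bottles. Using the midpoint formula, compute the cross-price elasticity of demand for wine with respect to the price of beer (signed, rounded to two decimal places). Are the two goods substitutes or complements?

%ΔQ_{wine} = (20420 − 16870)/avg = 3550/18645 = 0.190399…
%ΔP_{beer} = (9.89 − 7.85)/avg = 2.04/8.87 = 0.229988…
E_cross = (3550/18645) / (2.04/8.87) = 0.8278…
E_cross > 0 ⇒ the goods are substitutes.

0.83; substitutes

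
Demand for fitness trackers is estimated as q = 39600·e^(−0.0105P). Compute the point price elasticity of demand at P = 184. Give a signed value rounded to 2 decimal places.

dq/dP = −0.0105·q = -60.232. At P = 184, q = 5736.38.
Ed = (dq/dP)·(P/q) = (-60.232) × (184/5736.38) = -1.932

-1.93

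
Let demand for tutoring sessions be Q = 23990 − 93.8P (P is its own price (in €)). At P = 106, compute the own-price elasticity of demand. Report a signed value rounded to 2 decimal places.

At the given values, Q = 23990 − 93.8(106) = 14047.2.
∂Q/∂P = −93.8.
E = (-93.8) × (106/14047.2) = -0.7078…

-0.71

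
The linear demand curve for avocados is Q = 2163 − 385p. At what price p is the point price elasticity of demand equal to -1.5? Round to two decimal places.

Ed = −385p/(2163 − 385p). Set this equal to -1.5:
385p = 1.5·(2163 − 385p) ⇒ 385p(1 + 1.5) = 1.5·2163
p = 1.5·2163 / (385·2.5) = 3.3709…

3.37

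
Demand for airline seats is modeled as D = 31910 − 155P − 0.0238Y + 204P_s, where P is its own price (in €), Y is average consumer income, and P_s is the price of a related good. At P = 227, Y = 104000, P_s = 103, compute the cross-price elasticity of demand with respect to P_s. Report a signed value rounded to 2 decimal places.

1.38

At the given values, D = 31910 − 155(227) − 0.0238(104000) + 204(103) = 15261.8.
∂D/∂P_s = 204.
E = (204) × (103/15261.8) = 1.3767…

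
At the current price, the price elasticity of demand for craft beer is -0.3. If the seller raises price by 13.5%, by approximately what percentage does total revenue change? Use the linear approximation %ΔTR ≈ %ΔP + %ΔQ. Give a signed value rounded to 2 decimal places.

%ΔQ ≈ Ed × %ΔP = (-0.3) × (+13.5%) = -4.0500%
%ΔTR ≈ %ΔP + %ΔQ = (+13.5%) + (-4.0500%) = +9.4500%

+9.45%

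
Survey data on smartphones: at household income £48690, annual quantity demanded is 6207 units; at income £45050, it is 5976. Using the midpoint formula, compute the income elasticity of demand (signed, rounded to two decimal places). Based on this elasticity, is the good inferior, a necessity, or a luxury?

%ΔQ = (5976 − 6207)/[( 6207 + 5976)/2] = -231/6091.5 = -0.037921…
%ΔIncome = (45050 − 48690)/[( 48690 + 45050)/2] = -3640/46870 = -0.077661…
E_income = (-231/6091.5) / (-3640/46870) = 0.4882…
0 < E_income < 1 ⇒ normal good, necessity.

0.49; necessity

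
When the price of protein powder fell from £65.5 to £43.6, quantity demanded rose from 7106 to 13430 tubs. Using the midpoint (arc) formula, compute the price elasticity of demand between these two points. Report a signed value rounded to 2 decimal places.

-1.53

%ΔQ = (13430 − 7106) / [(7106 + 13430)/2] = 6324/10268 = 0.615894…
%ΔP = (43.6 − 65.5) / [(65.5 + 43.6)/2] = -21.9/54.55 = -0.401466…
Arc Ed = %ΔQ / %ΔP = (6324/10268) / (-21.9/54.55) = -1.5341…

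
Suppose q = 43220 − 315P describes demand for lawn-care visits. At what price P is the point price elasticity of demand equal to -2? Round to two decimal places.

91.47

Ed = −315P/(43220 − 315P). Set this equal to -2:
315P = 2·(43220 − 315P) ⇒ 315P(1 + 2) = 2·43220
P = 2·43220 / (315·3) = 91.4708…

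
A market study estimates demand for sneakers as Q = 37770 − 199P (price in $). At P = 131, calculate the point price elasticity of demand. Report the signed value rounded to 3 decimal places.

dQ/dP = −199. At P = 131, Q = 37770 − 199(131) = 11701.
Ed = (dQ/dP)·(P/Q) = −199 × (131/11701) = -2.22792…

-2.228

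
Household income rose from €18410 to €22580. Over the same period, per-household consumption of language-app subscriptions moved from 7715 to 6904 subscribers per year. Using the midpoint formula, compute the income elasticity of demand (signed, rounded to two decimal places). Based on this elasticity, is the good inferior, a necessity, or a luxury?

%ΔQ = (6904 − 7715)/[( 7715 + 6904)/2] = -811/7309.5 = -0.110951…
%ΔIncome = (22580 − 18410)/[( 18410 + 22580)/2] = 4170/20495 = 0.203464…
E_income = (-811/7309.5) / (4170/20495) = -0.5453…
E_income < 0 ⇒ inferior good.

-0.55; inferior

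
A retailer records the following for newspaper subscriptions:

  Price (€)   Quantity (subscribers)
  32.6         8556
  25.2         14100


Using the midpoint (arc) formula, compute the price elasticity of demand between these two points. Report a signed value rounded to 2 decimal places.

%ΔQ = (14100 − 8556) / [(8556 + 14100)/2] = 5544/11328 = 0.489406…
%ΔP = (25.2 − 32.6) / [(32.6 + 25.2)/2] = -7.4/28.9 = -0.256055…
Arc Ed = %ΔQ / %ΔP = (5544/11328) / (-7.4/28.9) = -1.9113…

-1.91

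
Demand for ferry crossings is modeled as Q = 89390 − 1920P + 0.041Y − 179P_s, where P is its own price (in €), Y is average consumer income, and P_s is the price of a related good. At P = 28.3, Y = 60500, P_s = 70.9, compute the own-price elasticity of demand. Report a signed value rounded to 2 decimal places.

At the given values, Q = 89390 − 1920(28.3) + 0.041(60500) − 179(70.9) = 24843.4.
∂Q/∂P = −1920.
E = (-1920) × (28.3/24843.4) = -2.1871…

-2.19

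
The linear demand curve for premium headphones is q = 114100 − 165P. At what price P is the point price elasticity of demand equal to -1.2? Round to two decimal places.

Ed = −165P/(114100 − 165P). Set this equal to -1.2:
165P = 1.2·(114100 − 165P) ⇒ 165P(1 + 1.2) = 1.2·114100
P = 1.2·114100 / (165·2.2) = 377.1900…

377.19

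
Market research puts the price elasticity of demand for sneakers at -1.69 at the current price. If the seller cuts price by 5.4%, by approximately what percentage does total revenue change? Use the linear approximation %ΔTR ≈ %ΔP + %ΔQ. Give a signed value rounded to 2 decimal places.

+3.73%

%ΔQ ≈ Ed × %ΔP = (-1.69) × (-5.4%) = +9.1260%
%ΔTR ≈ %ΔP + %ΔQ = (-5.4%) + (+9.1260%) = +3.7260%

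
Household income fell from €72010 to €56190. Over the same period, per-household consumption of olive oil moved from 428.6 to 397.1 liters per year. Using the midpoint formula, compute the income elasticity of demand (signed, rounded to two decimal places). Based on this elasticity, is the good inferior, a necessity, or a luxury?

0.31; necessity

%ΔQ = (397.1 − 428.6)/[( 428.6 + 397.1)/2] = -31.5/412.85 = -0.076298…
%ΔIncome = (56190 − 72010)/[( 72010 + 56190)/2] = -15820/64100 = -0.246801…
E_income = (-31.5/412.85) / (-15820/64100) = 0.3091…
0 < E_income < 1 ⇒ normal good, necessity.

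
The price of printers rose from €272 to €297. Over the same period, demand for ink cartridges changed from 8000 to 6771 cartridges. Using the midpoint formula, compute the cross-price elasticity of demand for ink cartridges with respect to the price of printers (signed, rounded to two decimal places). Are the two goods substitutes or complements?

-1.89; complements

%ΔQ_{ink cartridges} = (6771 − 8000)/avg = -1229/7385.5 = -0.166407…
%ΔP_{printers} = (297 − 272)/avg = 25/284.5 = 0.087873…
E_cross = (-1229/7385.5) / (25/284.5) = -1.8937…
E_cross < 0 ⇒ the goods are complements.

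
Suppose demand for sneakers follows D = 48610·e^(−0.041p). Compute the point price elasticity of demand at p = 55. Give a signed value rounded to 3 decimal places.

-2.255

dD/dp = −0.041·D = -209.014. At p = 55, D = 5097.9.
Ed = (dD/dp)·(p/D) = (-209.014) × (55/5097.9) = -2.255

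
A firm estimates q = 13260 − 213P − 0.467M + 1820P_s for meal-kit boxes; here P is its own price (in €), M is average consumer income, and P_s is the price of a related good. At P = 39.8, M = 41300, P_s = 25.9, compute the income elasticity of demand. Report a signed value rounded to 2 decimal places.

-0.59

At the given values, q = 13260 − 213(39.8) − 0.467(41300) + 1820(25.9) = 32633.5.
∂q/∂M = -0.467.
E = (-0.467) × (41300/32633.5) = -0.5910…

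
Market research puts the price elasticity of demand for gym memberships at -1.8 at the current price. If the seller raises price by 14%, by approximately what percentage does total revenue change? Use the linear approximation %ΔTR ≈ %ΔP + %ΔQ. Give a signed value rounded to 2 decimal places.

%ΔQ ≈ Ed × %ΔP = (-1.8) × (+14%) = -25.2000%
%ΔTR ≈ %ΔP + %ΔQ = (+14%) + (-25.2000%) = -11.2000%

-11.20%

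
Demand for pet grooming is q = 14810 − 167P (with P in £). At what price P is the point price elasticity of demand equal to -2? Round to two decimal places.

59.12

Ed = −167P/(14810 − 167P). Set this equal to -2:
167P = 2·(14810 − 167P) ⇒ 167P(1 + 2) = 2·14810
P = 2·14810 / (167·3) = 59.1217…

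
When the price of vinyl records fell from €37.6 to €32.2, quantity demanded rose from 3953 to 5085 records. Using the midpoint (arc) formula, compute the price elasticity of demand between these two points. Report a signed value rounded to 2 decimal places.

%ΔQ = (5085 − 3953) / [(3953 + 5085)/2] = 1132/4519 = 0.250497…
%ΔP = (32.2 − 37.6) / [(37.6 + 32.2)/2] = -5.4/34.9 = -0.154727…
Arc Ed = %ΔQ / %ΔP = (1132/4519) / (-5.4/34.9) = -1.6189…

-1.62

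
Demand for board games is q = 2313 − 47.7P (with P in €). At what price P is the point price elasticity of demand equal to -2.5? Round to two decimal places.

Ed = −47.7P/(2313 − 47.7P). Set this equal to -2.5:
47.7P = 2.5·(2313 − 47.7P) ⇒ 47.7P(1 + 2.5) = 2.5·2313
P = 2.5·2313 / (47.7·3.5) = 34.6361…

34.64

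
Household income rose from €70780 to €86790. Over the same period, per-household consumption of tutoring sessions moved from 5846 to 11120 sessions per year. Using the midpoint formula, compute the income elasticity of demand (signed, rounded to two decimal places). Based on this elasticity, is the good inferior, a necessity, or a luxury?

%ΔQ = (11120 − 5846)/[( 5846 + 11120)/2] = 5274/8483 = 0.621714…
%ΔIncome = (86790 − 70780)/[( 70780 + 86790)/2] = 16010/78785 = 0.203211…
E_income = (5274/8483) / (16010/78785) = 3.0594…
E_income > 1 ⇒ normal good, luxury.

3.06; luxury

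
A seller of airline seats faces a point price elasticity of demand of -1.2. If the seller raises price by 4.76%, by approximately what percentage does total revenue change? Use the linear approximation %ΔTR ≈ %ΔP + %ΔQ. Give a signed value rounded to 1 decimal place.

%ΔQ ≈ Ed × %ΔP = (-1.2) × (+4.76%) = -5.7120%
%ΔTR ≈ %ΔP + %ΔQ = (+4.76%) + (-5.7120%) = -0.9520%

-1.0%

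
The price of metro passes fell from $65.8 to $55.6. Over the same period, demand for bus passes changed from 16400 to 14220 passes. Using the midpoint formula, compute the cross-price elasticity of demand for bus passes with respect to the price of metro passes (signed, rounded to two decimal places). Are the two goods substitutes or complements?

0.85; substitutes

%ΔQ_{bus passes} = (14220 − 16400)/avg = -2180/15310 = -0.142390…
%ΔP_{metro passes} = (55.6 − 65.8)/avg = -10.2/60.7 = -0.168039…
E_cross = (-2180/15310) / (-10.2/60.7) = 0.8473…
E_cross > 0 ⇒ the goods are substitutes.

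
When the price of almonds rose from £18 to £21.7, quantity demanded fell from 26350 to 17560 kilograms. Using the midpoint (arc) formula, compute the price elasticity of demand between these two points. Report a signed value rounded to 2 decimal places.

%ΔQ = (17560 − 26350) / [(26350 + 17560)/2] = -8790/21955 = -0.400364…
%ΔP = (21.7 − 18) / [(18 + 21.7)/2] = 3.7/19.85 = 0.186397…
Arc Ed = %ΔQ / %ΔP = (-8790/21955) / (3.7/19.85) = -2.1479…

-2.15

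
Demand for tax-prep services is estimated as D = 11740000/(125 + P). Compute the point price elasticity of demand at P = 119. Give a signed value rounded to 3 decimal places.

-0.488

dD/dP = −11740000/(125 + P)² = -197.192. At P = 119, D = 48114.8.
Ed = (dD/dP)·(P/D) = (-197.192) × (119/48114.8) = -0.48770…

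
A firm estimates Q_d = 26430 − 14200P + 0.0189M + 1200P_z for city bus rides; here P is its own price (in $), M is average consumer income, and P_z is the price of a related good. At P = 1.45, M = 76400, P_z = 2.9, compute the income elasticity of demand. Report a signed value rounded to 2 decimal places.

0.13

At the given values, Q_d = 26430 − 14200(1.45) + 0.0189(76400) + 1200(2.9) = 10763.96.
∂Q_d/∂M = 0.0189.
E = (0.0189) × (76400/10763.96) = 0.1341…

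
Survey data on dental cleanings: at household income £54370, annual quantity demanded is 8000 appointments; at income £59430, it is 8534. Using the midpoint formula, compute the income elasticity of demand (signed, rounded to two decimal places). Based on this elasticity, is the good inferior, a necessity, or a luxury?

%ΔQ = (8534 − 8000)/[( 8000 + 8534)/2] = 534/8267 = 0.064594…
%ΔIncome = (59430 − 54370)/[( 54370 + 59430)/2] = 5060/56900 = 0.088927…
E_income = (534/8267) / (5060/56900) = 0.7263…
0 < E_income < 1 ⇒ normal good, necessity.

0.73; necessity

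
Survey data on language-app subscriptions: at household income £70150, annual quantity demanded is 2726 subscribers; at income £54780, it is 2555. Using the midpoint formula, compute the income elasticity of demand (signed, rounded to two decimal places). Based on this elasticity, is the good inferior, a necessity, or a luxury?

0.26; necessity

%ΔQ = (2555 − 2726)/[( 2726 + 2555)/2] = -171/2640.5 = -0.064760…
%ΔIncome = (54780 − 70150)/[( 70150 + 54780)/2] = -15370/62465 = -0.246057…
E_income = (-171/2640.5) / (-15370/62465) = 0.2631…
0 < E_income < 1 ⇒ normal good, necessity.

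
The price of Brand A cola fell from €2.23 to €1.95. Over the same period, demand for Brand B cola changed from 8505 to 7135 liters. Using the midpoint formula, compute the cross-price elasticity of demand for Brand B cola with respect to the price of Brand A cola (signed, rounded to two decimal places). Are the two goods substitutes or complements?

%ΔQ_{Brand B cola} = (7135 − 8505)/avg = -1370/7820 = -0.175191…
%ΔP_{Brand A cola} = (1.95 − 2.23)/avg = -0.28/2.09 = -0.133971…
E_cross = (-1370/7820) / (-0.28/2.09) = 1.3076…
E_cross > 0 ⇒ the goods are substitutes.

1.31; substitutes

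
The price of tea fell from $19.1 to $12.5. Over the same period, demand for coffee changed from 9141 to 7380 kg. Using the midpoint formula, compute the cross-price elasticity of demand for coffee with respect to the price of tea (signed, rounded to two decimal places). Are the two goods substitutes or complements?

0.51; substitutes

%ΔQ_{coffee} = (7380 − 9141)/avg = -1761/8260.5 = -0.213183…
%ΔP_{tea} = (12.5 − 19.1)/avg = -6.6/15.8 = -0.417721…
E_cross = (-1761/8260.5) / (-6.6/15.8) = 0.5103…
E_cross > 0 ⇒ the goods are substitutes.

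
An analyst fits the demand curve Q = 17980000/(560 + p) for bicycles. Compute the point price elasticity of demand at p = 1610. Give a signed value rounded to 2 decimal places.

dQ/dp = −17980000/(560 + p)² = -3.8183. At p = 1610, Q = 8285.71.
Ed = (dQ/dp)·(p/Q) = (-3.8183) × (1610/8285.71) = -0.7419…

-0.74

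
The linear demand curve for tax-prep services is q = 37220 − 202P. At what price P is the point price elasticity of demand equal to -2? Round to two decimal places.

122.84

Ed = −202P/(37220 − 202P). Set this equal to -2:
202P = 2·(37220 − 202P) ⇒ 202P(1 + 2) = 2·37220
P = 2·37220 / (202·3) = 122.8382…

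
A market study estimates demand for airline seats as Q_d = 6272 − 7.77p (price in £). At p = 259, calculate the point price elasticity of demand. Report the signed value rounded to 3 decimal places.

-0.472

dQ_d/dp = −7.77. At p = 259, Q_d = 6272 − 7.77(259) = 4259.57.
Ed = (dQ_d/dp)·(p/Q_d) = −7.77 × (259/4259.57) = -0.47244…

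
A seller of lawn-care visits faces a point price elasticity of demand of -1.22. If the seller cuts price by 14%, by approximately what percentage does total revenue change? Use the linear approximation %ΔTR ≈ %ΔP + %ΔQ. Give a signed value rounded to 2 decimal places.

+3.08%

%ΔQ ≈ Ed × %ΔP = (-1.22) × (-14%) = +17.0800%
%ΔTR ≈ %ΔP + %ΔQ = (-14%) + (+17.0800%) = +3.0800%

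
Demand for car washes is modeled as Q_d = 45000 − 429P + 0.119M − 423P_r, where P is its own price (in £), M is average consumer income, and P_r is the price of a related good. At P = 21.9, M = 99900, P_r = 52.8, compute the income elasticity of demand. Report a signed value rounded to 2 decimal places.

0.47

At the given values, Q_d = 45000 − 429(21.9) + 0.119(99900) − 423(52.8) = 25158.6.
∂Q_d/∂M = 0.119.
E = (0.119) × (99900/25158.6) = 0.4725…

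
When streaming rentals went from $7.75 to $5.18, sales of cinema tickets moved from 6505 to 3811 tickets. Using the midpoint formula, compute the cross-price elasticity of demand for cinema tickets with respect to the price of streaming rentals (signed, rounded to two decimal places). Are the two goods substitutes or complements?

1.31; substitutes

%ΔQ_{cinema tickets} = (3811 − 6505)/avg = -2694/5158 = -0.522295…
%ΔP_{streaming rentals} = (5.18 − 7.75)/avg = -2.57/6.465 = -0.397525…
E_cross = (-2694/5158) / (-2.57/6.465) = 1.3138…
E_cross > 0 ⇒ the goods are substitutes.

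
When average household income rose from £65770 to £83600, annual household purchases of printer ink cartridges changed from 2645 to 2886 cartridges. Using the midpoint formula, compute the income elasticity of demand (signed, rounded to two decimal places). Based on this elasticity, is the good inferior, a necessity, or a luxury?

%ΔQ = (2886 − 2645)/[( 2645 + 2886)/2] = 241/2765.5 = 0.087145…
%ΔIncome = (83600 − 65770)/[( 65770 + 83600)/2] = 17830/74685 = 0.238736…
E_income = (241/2765.5) / (17830/74685) = 0.3650…
0 < E_income < 1 ⇒ normal good, necessity.

0.37; necessity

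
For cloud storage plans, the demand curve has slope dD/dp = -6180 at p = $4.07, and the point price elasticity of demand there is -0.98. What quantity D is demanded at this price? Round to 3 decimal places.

25665.918

Ed = (dD/dp)·(p/D) ⇒ D = (dD/dp)·p/Ed = (-6180)·4.07/(-0.98) = 25665.91836…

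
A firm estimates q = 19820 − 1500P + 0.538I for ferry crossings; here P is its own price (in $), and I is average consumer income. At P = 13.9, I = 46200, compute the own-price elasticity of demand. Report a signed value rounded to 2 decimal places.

-0.88

At the given values, q = 19820 − 1500(13.9) + 0.538(46200) = 23825.6.
∂q/∂P = −1500.
E = (-1500) × (13.9/23825.6) = -0.8751…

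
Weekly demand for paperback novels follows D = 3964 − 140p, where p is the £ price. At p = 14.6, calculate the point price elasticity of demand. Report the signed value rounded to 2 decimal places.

-1.06

dD/dp = −140. At p = 14.6, D = 3964 − 140(14.6) = 1920.
Ed = (dD/dp)·(p/D) = −140 × (14.6/1920) = -1.0645…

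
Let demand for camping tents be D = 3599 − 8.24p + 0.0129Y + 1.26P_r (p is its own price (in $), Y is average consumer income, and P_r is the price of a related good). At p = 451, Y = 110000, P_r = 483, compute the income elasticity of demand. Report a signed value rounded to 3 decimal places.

0.743

At the given values, D = 3599 − 8.24(451) + 0.0129(110000) + 1.26(483) = 1910.34.
∂D/∂Y = 0.0129.
E = (0.0129) × (110000/1910.34) = 0.74279…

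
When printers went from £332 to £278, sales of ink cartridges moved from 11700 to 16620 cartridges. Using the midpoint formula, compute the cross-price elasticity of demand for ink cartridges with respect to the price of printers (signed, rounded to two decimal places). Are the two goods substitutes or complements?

-1.96; complements

%ΔQ_{ink cartridges} = (16620 − 11700)/avg = 4920/14160 = 0.347457…
%ΔP_{printers} = (278 − 332)/avg = -54/305 = -0.177049…
E_cross = (4920/14160) / (-54/305) = -1.9624…
E_cross < 0 ⇒ the goods are complements.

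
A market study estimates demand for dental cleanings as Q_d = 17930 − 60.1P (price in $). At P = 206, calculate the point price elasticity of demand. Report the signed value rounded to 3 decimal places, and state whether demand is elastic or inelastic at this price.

dQ_d/dP = −60.1. At P = 206, Q_d = 17930 − 60.1(206) = 5549.4.
Ed = (dQ_d/dP)·(P/Q_d) = −60.1 × (206/5549.4) = -2.23097…
|Ed| = 2.231 > 1, so demand is elastic.

-2.231; elastic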